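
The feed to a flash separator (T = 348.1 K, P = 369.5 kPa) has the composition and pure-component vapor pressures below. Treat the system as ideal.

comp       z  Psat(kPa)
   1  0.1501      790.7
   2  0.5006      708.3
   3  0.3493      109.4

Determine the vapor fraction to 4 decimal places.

Raoult's law: Kᵢ = Pᵢˢᵃᵗ/P = Pᵢˢᵃᵗ/369.5.
  K_1 = 790.7/369.5 = 2.139919, K_2 = 708.3/369.5 = 1.916915, K_3 = 109.4/369.5 = 0.296076
Material balance + equilibrium reduce to Σ zᵢ(Kᵢ−1)/(1+ψ(Kᵢ−1)) = 0.
Check two-phase: ΣzᵢKᵢ = 1.3842 > 1 and Σzᵢ/Kᵢ = 1.5111 > 1, so g(0) = 0.3842 > 0 and g(1) = -0.5111 < 0.
Newton–Raphson from ψ = 0.5:
  ψ = 0.5000: g = 0.04428, g' = -0.6891 → ψ = 0.5643
  ψ = 0.5643: g = -0.00127, g' = -0.7313 → ψ = 0.5625
Converged at ψ = 0.5625.

ψ = 0.5625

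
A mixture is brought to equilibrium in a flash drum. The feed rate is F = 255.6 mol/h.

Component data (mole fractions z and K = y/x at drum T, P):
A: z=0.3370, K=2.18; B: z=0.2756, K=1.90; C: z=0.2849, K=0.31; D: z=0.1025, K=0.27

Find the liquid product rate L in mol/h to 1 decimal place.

Let ψ = V/F and solve Σ zᵢ(Kᵢ−1)/(1+ψ(Kᵢ−1)) = 0.
g(0) = ΣzᵢKᵢ − 1 = 0.3743 and g(1) = 1 − Σzᵢ/Kᵢ = -0.5983, so a root lies in (0, 1).
Iterate (Newton) starting at ψ = 0.37:
  ψ = 0.3700: g = 0.09640, g' = -0.7001 → ψ = 0.5077
  ψ = 0.5077: g = -0.00253, g' = -0.7479 → ψ = 0.5043
Converged at ψ = 0.5043.
Then V = ψ·F = 0.5043·255.6 = 128.9 mol/h and L = F − V = 126.7 mol/h.

L = 126.7 mol/h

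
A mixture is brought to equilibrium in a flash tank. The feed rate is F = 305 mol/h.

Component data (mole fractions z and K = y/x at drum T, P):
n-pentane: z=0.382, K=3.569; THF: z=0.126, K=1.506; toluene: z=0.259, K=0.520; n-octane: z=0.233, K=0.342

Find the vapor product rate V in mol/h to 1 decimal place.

Rachford–Rice: g(ψ) = Σ zᵢ(Kᵢ−1)/(1+ψ(Kᵢ−1)) = 0.
Check two-phase: ΣzᵢKᵢ = 1.767 > 1 and Σzᵢ/Kᵢ = 1.370 > 1, so g(0) = 0.767 > 0 and g(1) = -0.370 < 0.
Newton iteration, ψ⁰ = 0.57:
  ψ = 0.570: g = 0.0312, g' = -0.806 → ψ = 0.609
Converged at ψ = 0.609.
Then V = ψ·F = 0.6089·305 = 185.7 mol/h and L = F − V = 119.3 mol/h.

V = 185.7 mol/h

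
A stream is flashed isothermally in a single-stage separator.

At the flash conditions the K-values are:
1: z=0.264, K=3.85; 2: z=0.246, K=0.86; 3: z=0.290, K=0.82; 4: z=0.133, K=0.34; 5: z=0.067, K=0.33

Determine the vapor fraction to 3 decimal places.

ψ = 0.530

Let ψ = V/F and solve Σ zᵢ(Kᵢ−1)/(1+ψ(Kᵢ−1)) = 0.
Check two-phase: ΣzᵢKᵢ = 1.533 > 1 and Σzᵢ/Kᵢ = 1.302 > 1, so g(0) = 0.533 > 0 and g(1) = -0.302 < 0.
Newton–Raphson from ψ = 0.5:
  ψ = 0.500: g = 0.0174, g' = -0.579 → ψ = 0.530
Converged at ψ = 0.530.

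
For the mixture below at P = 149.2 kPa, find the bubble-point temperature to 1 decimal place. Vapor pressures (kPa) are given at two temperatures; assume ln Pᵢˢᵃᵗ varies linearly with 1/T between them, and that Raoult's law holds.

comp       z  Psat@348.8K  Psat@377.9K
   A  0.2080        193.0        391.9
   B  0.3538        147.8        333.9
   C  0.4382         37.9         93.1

T = 359.8 K

Bubble-point temperature: ΣzᵢPᵢˢᵃᵗ(T) = P. Interpolate ln Pᵢˢᵃᵗ = aᵢ + bᵢ/T.
  T = 348.8 K: ΣzᵢPᵢˢᵃᵗ = 109.04 kPa
  T = 377.9 K: ΣzᵢPᵢˢᵃᵗ = 240.45 kPa
  T = 363.4 K: ΣzᵢPᵢˢᵃᵗ = 164.64 kPa
  T = 356.1 K: ΣzᵢPᵢˢᵃᵗ = 134.53 kPa
  T = 359.8 K: ΣzᵢPᵢˢᵃᵗ = 149.18 kPa
  T = 361.6 K: ΣzᵢPᵢˢᵃᵗ = 156.75 kPa
Interpolating between 359.8 K and 361.6 K gives T ≈ 359.8 K.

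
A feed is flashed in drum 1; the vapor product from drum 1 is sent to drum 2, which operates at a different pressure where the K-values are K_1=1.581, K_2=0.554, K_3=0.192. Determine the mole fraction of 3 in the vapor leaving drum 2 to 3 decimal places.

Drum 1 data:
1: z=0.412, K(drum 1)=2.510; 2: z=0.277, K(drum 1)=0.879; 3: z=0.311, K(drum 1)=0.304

y_3 (drum 2) = 0.037

Drum 1:
Newton iteration, ψ₁⁰ = 0.5:
  ψ₁ = 0.500: g = -0.0132, g' = -0.664 → ψ₁ = 0.480
Converged at ψ₁ = 0.480.
Drum-1 compositions:
  1: x = 0.239, y = 0.600
  2: x = 0.294, y = 0.258
  3: x = 0.467, y = 0.142
Drum-2 feed = drum-1 vapor: z₂ = (0.5995, 0.2585, 0.1420).
Drum 2:
Iterate (Newton) starting at ψ₂ = 0.5:
  ψ₂ = 0.500: g = -0.0710, g' = -0.468 → ψ₂ = 0.348
  ψ₂ = 0.348: g = -0.0064, g' = -0.392 → ψ₂ = 0.332
Converged at ψ₂ = 0.332.
  1: x = 0.503, y = 0.795
  2: x = 0.303, y = 0.168
  3: x = 0.194, y = 0.037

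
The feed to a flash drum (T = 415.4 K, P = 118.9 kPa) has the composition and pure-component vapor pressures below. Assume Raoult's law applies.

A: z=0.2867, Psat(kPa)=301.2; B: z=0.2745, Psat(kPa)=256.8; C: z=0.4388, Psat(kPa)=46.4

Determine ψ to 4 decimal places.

Raoult's law: Kᵢ = Pᵢˢᵃᵗ/P = Pᵢˢᵃᵗ/118.9.
  K_A = 301.2/118.9 = 2.533221, K_B = 256.8/118.9 = 2.159798, K_C = 46.4/118.9 = 0.390244
Rachford–Rice: g(ψ) = Σ zᵢ(Kᵢ−1)/(1+ψ(Kᵢ−1)) = 0.
Check two-phase: ΣzᵢKᵢ = 1.4904 > 1 and Σzᵢ/Kᵢ = 1.3647 > 1, so g(0) = 0.4904 > 0 and g(1) = -0.3647 < 0.
Newton iteration, ψ⁰ = 0.5:
  ψ = 0.5000: g = 0.06542, g' = -0.7015 → ψ = 0.5933
  ψ = 0.5933: g = -0.00041, g' = -0.7149 → ψ = 0.5927
Converged at ψ = 0.5927.

ψ = 0.5927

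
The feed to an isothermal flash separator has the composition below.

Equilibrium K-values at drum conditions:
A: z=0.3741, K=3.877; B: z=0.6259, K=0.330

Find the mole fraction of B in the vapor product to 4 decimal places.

Binary case is linear: z₁(K₁−1)(1+V/F(K₂−1)) + z₂(K₂−1)(1+V/F(K₁−1)) = 0
⇒ V/F = [z₁(K₁−1)+z₂(K₂−1)] / [−(K₁−1)(K₂−1)] = 0.65693/1.92759 = 0.3408
Compositions from xᵢ = zᵢ/(1+V/F(Kᵢ−1)), yᵢ = Kᵢxᵢ:
  A: x = 0.1889, y = 0.7323
  B: x = 0.8111, y = 0.2677

y_B = 0.2677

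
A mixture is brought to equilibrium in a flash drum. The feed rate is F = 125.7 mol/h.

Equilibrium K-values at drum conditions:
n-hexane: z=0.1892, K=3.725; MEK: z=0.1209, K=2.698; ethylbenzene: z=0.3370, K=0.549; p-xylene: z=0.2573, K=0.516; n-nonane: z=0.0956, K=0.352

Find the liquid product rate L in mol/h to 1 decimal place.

Rachford–Rice: g(V/F) = Σ zᵢ(Kᵢ−1)/(1+V/F(Kᵢ−1)) = 0.
Check two-phase: ΣzᵢKᵢ = 1.3824 > 1 and Σzᵢ/Kᵢ = 1.4797 > 1, so g(0) = 0.3824 > 0 and g(1) = -0.4797 < 0.
Iterate (Newton) starting at V/F = 0.59:
  V/F = 0.5900: g = -0.18144, g' = -0.6441 → V/F = 0.3083
  V/F = 0.3083: g = 0.01458, g' = -0.8035 → V/F = 0.3265
  V/F = 0.3265: g = 0.00020, g' = -0.7816 → V/F = 0.3267
Converged at V/F = 0.3267.
Then V = V/F·F = 0.3267·125.7 = 41.1 mol/h and L = F − V = 84.6 mol/h.

L = 84.6 mol/h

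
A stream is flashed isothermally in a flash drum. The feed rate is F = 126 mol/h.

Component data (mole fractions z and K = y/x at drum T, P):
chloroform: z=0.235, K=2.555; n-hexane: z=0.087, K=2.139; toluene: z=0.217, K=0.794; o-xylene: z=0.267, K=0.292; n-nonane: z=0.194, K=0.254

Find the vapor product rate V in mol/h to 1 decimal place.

V = 12.6 mol/h

Let ψ = V/F and solve Σ zᵢ(Kᵢ−1)/(1+ψ(Kᵢ−1)) = 0.
Check two-phase: ΣzᵢKᵢ = 1.086 > 1 and Σzᵢ/Kᵢ = 2.084 > 1, so g(0) = 0.086 > 0 and g(1) = -1.084 < 0.
Newton iteration, ψ⁰ = 0.5:
  ψ = 0.500: g = -0.3046, g' = -0.832 → ψ = 0.134
  ψ = 0.134: g = -0.0273, g' = -0.780 → ψ = 0.099
  ψ = 0.099: g = 0.0005, g' = -0.808 → ψ = 0.100
Converged at ψ = 0.100.
Then V = ψ·F = 0.0997·126 = 12.6 mol/h and L = F − V = 113.4 mol/h.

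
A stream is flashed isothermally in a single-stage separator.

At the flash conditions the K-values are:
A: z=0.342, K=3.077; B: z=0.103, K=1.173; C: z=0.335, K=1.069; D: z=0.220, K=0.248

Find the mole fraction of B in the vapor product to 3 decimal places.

y_B = 0.108

Rachford–Rice: g(ψ) = Σ zᵢ(Kᵢ−1)/(1+ψ(Kᵢ−1)) = 0.
Check two-phase: ΣzᵢKᵢ = 1.586 > 1 and Σzᵢ/Kᵢ = 1.399 > 1, so g(0) = 0.586 > 0 and g(1) = -0.399 < 0.
Newton–Raphson from ψ = 0.35:
  ψ = 0.350: g = 0.2262, g' = -0.728 → ψ = 0.661
  ψ = 0.661: g = 0.0088, g' = -0.757 → ψ = 0.672
Converged at ψ = 0.672.
Compositions from xᵢ = zᵢ/(1+ψ(Kᵢ−1)), yᵢ = Kᵢxᵢ:
  A: x = 0.143, y = 0.439
  B: x = 0.092, y = 0.108
  C: x = 0.320, y = 0.342
  D: x = 0.445, y = 0.110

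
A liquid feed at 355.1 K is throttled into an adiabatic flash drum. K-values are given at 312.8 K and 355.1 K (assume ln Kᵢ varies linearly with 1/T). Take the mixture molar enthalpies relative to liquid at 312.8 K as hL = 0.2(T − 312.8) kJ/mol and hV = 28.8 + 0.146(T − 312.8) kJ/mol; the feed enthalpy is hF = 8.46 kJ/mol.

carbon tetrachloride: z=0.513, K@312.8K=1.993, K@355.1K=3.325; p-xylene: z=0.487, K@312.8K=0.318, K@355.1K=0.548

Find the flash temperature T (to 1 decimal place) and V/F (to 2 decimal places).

Adiabatic flash: solve Rachford–Rice at each trial T, then check hF = ψ·hV(T) + (1−ψ)·hL(T).
  T = 312.8 K: K = (1.993, 0.318), RR gives ψ = 0.262, H_out = 7.539 kJ/mol
  T = 355.1 K: K = (3.325, 0.548), RR gives ψ = 0.925, H_out = 33.000 kJ/mol
  T = 334.0 K: K = (2.618, 0.425), RR gives ψ = 0.591, H_out = 20.588 kJ/mol
  T = 323.4 K: K = (2.294, 0.369), RR gives ψ = 0.437, H_out = 14.462 kJ/mol
  T = 318.1 K: K = (2.141, 0.343), RR gives ψ = 0.354, H_out = 11.158 kJ/mol
  T = 315.5 K: K = (2.068, 0.331), RR gives ψ = 0.310, H_out = 9.432 kJ/mol
  T = 314.1 K: K = (2.029, 0.324), RR gives ψ = 0.286, H_out = 8.464 kJ/mol
Linear interpolation between T = 312.8 (H_out = 7.539) and T = 314.1 (H_out = 8.464) on hF = 8.46 gives T ≈ 314.1 K, at which ψ = 0.29.

T = 314.1 K, V/F = 0.29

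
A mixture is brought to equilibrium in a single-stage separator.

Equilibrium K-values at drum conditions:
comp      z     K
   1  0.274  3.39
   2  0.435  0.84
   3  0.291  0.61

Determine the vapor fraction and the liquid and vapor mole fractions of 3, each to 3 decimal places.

ψ = 0.734, x_3 = 0.408, y_3 = 0.249

Material balance + equilibrium reduce to Σ zᵢ(Kᵢ−1)/(1+ψ(Kᵢ−1)) = 0.
g(0) = ΣzᵢKᵢ − 1 = 0.472 and g(1) = 1 − Σzᵢ/Kᵢ = -0.076, so a root lies in (0, 1).
Iterate (Newton) starting at ψ = 0.5:
  ψ = 0.500: g = 0.0817, g' = -0.406 → ψ = 0.701
  ψ = 0.701: g = 0.0102, g' = -0.317 → ψ = 0.733
  ψ = 0.733: g = 0.0001, g' = -0.308 → ψ = 0.734
Converged at ψ = 0.734.
Compositions from xᵢ = zᵢ/(1+ψ(Kᵢ−1)), yᵢ = Kᵢxᵢ:
  1: x = 0.100, y = 0.337
  2: x = 0.493, y = 0.414
  3: x = 0.408, y = 0.249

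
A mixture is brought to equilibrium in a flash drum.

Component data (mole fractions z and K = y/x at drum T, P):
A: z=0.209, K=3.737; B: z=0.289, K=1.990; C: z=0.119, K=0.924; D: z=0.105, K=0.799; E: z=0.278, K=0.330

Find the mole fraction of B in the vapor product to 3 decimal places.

Rachford–Rice: g(β) = Σ zᵢ(Kᵢ−1)/(1+β(Kᵢ−1)) = 0.
g(0) = ΣzᵢKᵢ − 1 = 0.642 and g(1) = 1 − Σzᵢ/Kᵢ = -0.304, so a root lies in (0, 1).
Newton iteration, β⁰ = 0.43:
  β = 0.430: g = 0.1694, g' = -0.722 → β = 0.665
  β = 0.665: g = 0.0058, g' = -0.712 → β = 0.673
Converged at β = 0.673.
Compositions from xᵢ = zᵢ/(1+β(Kᵢ−1)), yᵢ = Kᵢxᵢ:
  A: x = 0.074, y = 0.275
  B: x = 0.173, y = 0.345
  C: x = 0.125, y = 0.116
  D: x = 0.121, y = 0.097
  E: x = 0.506, y = 0.167

y_B = 0.345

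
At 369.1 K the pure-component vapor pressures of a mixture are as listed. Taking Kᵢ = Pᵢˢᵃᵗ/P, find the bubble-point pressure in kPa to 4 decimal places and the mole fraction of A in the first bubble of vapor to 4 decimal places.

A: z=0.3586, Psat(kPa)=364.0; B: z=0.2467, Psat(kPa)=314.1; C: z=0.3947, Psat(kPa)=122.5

At the bubble point ψ → 0, so ΣzᵢKᵢ = 1 with Kᵢ = Pᵢˢᵃᵗ/P ⇒ P = ΣzᵢPᵢˢᵃᵗ.
P = 0.3586·364.0 + 0.2467·314.1 + 0.3947·122.5 = 256.3696 kPa
yᵢ = zᵢPᵢˢᵃᵗ/P ⇒ y_A = 0.3586·364.0/256.3696 = 0.5091

Pbub = 256.3696 kPa, y_A = 0.5091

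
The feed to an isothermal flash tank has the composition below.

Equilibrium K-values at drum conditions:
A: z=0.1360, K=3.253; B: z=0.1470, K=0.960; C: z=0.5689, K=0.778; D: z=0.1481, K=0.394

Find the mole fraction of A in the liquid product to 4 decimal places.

Rachford–Rice: g(ψ) = Σ zᵢ(Kᵢ−1)/(1+ψ(Kᵢ−1)) = 0.
Feasibility: ΣzᵢKᵢ = 1.0845, Σzᵢ/Kᵢ = 1.3021 — both > 1, two phases present.
Newton–Raphson from ψ = 0.37:
  ψ = 0.3700: g = -0.09215, g' = -0.3292 → ψ = 0.0901
  ψ = 0.0901: g = 0.02500, g' = -0.5673 → ψ = 0.1342
  ψ = 0.1342: g = 0.00151, g' = -0.5015 → ψ = 0.1372
Converged at ψ = 0.1372.
Compositions from xᵢ = zᵢ/(1+ψ(Kᵢ−1)), yᵢ = Kᵢxᵢ:
  A: x = 0.1039, y = 0.3380
  B: x = 0.1478, y = 0.1419
  C: x = 0.5868, y = 0.4565
  D: x = 0.1615, y = 0.0636

x_A = 0.1039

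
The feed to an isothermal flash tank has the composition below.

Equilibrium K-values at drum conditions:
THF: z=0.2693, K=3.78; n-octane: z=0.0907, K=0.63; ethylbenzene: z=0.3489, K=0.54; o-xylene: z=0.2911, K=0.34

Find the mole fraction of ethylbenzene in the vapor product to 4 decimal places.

y_ethylbenzene = 0.2122

Let β = V/F and solve Σ zᵢ(Kᵢ−1)/(1+β(Kᵢ−1)) = 0.
g(0) = ΣzᵢKᵢ − 1 = 0.3625 and g(1) = 1 − Σzᵢ/Kᵢ = -0.7175, so a root lies in (0, 1).
Newton–Raphson from β = 0.34:
  β = 0.3400: g = -0.09148, g' = -0.8808 → β = 0.2361
  β = 0.2361: g = 0.00753, g' = -1.0443 → β = 0.2434
Converged at β = 0.2434.
Compositions from xᵢ = zᵢ/(1+β(Kᵢ−1)), yᵢ = Kᵢxᵢ:
  THF: x = 0.1606, y = 0.6071
  n-octane: x = 0.0997, y = 0.0628
  ethylbenzene: x = 0.3929, y = 0.2122
  o-xylene: x = 0.3468, y = 0.1179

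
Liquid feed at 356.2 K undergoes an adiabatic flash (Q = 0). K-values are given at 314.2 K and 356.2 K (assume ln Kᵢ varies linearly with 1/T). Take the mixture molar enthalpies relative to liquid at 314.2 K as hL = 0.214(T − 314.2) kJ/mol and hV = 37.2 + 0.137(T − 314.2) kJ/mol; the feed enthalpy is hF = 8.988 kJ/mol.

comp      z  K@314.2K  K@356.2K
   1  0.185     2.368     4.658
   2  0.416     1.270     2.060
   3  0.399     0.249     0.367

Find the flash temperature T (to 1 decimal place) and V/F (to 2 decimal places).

Adiabatic flash: solve Rachford–Rice at each trial T, then check hF = ψ·hV(T) + (1−ψ)·hL(T).
  T = 314.2 K: K = (2.368, 1.270, 0.249), RR gives ψ = 0.114, H_out = 4.254 kJ/mol
  T = 356.2 K: K = (4.658, 2.060, 0.367), RR gives ψ = 0.688, H_out = 32.357 kJ/mol
  T = 335.2 K: K = (3.392, 1.642, 0.306), RR gives ψ = 0.473, H_out = 21.339 kJ/mol
  T = 324.7 K: K = (2.851, 1.450, 0.277), RR gives ψ = 0.325, H_out = 14.077 kJ/mol
  T = 319.4 K: K = (2.600, 1.358, 0.263), RR gives ψ = 0.229, H_out = 9.553 kJ/mol
  T = 316.8 K: K = (2.482, 1.313, 0.256), RR gives ψ = 0.175, H_out = 7.029 kJ/mol
  T = 318.1 K: K = (2.541, 1.336, 0.259), RR gives ψ = 0.203, H_out = 8.320 kJ/mol
Linear interpolation between T = 318.1 (H_out = 8.320) and T = 319.4 (H_out = 9.553) on hF = 8.988 gives T ≈ 318.8 K, at which ψ = 0.22.

T = 318.8 K, V/F = 0.22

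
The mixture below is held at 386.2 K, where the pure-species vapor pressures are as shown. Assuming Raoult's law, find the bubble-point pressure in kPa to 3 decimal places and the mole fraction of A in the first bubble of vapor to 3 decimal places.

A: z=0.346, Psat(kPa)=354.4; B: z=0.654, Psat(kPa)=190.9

Pbub = 247.471 kPa, y_A = 0.496

At the bubble point ψ → 0, so ΣzᵢKᵢ = 1 with Kᵢ = Pᵢˢᵃᵗ/P ⇒ P = ΣzᵢPᵢˢᵃᵗ.
P = 0.346·354.4 + 0.654·190.9 = 247.471 kPa
yᵢ = zᵢPᵢˢᵃᵗ/P ⇒ y_A = 0.346·354.4/247.471 = 0.496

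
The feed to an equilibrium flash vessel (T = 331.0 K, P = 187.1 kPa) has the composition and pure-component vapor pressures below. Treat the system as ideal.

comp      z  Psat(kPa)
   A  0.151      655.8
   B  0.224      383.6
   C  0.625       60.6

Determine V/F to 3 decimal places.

Raoult's law: Kᵢ = Pᵢˢᵃᵗ/P = Pᵢˢᵃᵗ/187.1.
  K_A = 655.8/187.1 = 3.50508, K_B = 383.6/187.1 = 2.05024, K_C = 60.6/187.1 = 0.32389
Material balance + equilibrium reduce to Σ zᵢ(Kᵢ−1)/(1+V/F(Kᵢ−1)) = 0.
Feasibility: ΣzᵢKᵢ = 1.191, Σzᵢ/Kᵢ = 2.082 — both > 1, two phases present.
Iterate (Newton) starting at V/F = 0.34:
  V/F = 0.340: g = -0.1711, g' = -0.892 → V/F = 0.148
  V/F = 0.148: g = 0.0097, g' = -1.042 → V/F = 0.158
Converged at V/F = 0.158.

V/F = 0.158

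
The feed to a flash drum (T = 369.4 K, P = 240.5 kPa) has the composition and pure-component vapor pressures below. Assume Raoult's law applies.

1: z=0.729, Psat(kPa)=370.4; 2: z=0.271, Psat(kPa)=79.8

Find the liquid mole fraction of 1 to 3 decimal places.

x_1 = 0.553

Raoult's law: Kᵢ = Pᵢˢᵃᵗ/P = Pᵢˢᵃᵗ/240.5.
  K_1 = 370.4/240.5 = 1.54012, K_2 = 79.8/240.5 = 0.33181
Binary case is linear: z₁(K₁−1)(1+ψ(K₂−1)) + z₂(K₂−1)(1+ψ(K₁−1)) = 0
⇒ ψ = [z₁(K₁−1)+z₂(K₂−1)] / [−(K₁−1)(K₂−1)] = 0.2127/0.3609 = 0.589
Compositions from xᵢ = zᵢ/(1+ψ(Kᵢ−1)), yᵢ = Kᵢxᵢ:
  1: x = 0.553, y = 0.852
  2: x = 0.447, y = 0.148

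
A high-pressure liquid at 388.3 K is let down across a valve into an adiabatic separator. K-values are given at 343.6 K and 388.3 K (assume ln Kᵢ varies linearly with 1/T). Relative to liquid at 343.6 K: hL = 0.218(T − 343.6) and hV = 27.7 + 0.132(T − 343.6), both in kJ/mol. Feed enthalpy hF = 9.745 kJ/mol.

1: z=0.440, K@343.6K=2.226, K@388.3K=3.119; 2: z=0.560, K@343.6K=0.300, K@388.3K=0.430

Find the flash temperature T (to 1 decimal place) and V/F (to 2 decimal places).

T = 355.0 K, V/F = 0.27

Adiabatic flash: solve Rachford–Rice at each trial T, then check hF = ψ·hV(T) + (1−ψ)·hL(T).
  T = 343.6 K: K = (2.226, 0.300), RR gives ψ = 0.172, H_out = 4.759 kJ/mol
  T = 388.3 K: K = (3.119, 0.430), RR gives ψ = 0.508, H_out = 21.855 kJ/mol
  T = 366.0 K: K = (2.663, 0.363), RR gives ψ = 0.354, H_out = 14.016 kJ/mol
  T = 354.8 K: K = (2.442, 0.331), RR gives ψ = 0.269, H_out = 9.644 kJ/mol
  T = 360.4 K: K = (2.552, 0.347), RR gives ψ = 0.313, H_out = 11.881 kJ/mol
  T = 357.6 K: K = (2.497, 0.339), RR gives ψ = 0.292, H_out = 10.777 kJ/mol
  T = 356.2 K: K = (2.469, 0.335), RR gives ψ = 0.281, H_out = 10.214 kJ/mol
Linear interpolation between T = 354.8 (H_out = 9.644) and T = 356.2 (H_out = 10.214) on hF = 9.745 gives T ≈ 355.0 K, at which ψ = 0.27.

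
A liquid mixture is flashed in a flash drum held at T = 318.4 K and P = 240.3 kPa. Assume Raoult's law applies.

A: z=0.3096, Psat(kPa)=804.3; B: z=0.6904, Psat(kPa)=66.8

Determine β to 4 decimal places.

β = 0.1346

Raoult's law: Kᵢ = Pᵢˢᵃᵗ/P = Pᵢˢᵃᵗ/240.3.
  K_A = 804.3/240.3 = 3.347066, K_B = 66.8/240.3 = 0.277986
Material balance + equilibrium reduce to Σ zᵢ(Kᵢ−1)/(1+β(Kᵢ−1)) = 0.
g(0) = ΣzᵢKᵢ − 1 = 0.2282 and g(1) = 1 − Σzᵢ/Kᵢ = -1.5761, so a root lies in (0, 1).
Binary case is linear: z₁(K₁−1)(1+β(K₂−1)) + z₂(K₂−1)(1+β(K₁−1)) = 0
⇒ β = [z₁(K₁−1)+z₂(K₂−1)] / [−(K₁−1)(K₂−1)] = 0.22817/1.69461 = 0.1346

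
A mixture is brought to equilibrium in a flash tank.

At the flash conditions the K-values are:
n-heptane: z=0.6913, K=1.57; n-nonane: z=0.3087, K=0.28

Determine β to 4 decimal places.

Rachford–Rice: g(β) = Σ zᵢ(Kᵢ−1)/(1+β(Kᵢ−1)) = 0.
Feasibility: ΣzᵢKᵢ = 1.1718, Σzᵢ/Kᵢ = 1.5428 — both > 1, two phases present.
Newton iteration, β⁰ = 0.5:
  β = 0.5000: g = -0.04064, g' = -0.5267 → β = 0.4228
  β = 0.4228: g = -0.00204, g' = -0.4766 → β = 0.4186
Converged at β = 0.4186.

β = 0.4186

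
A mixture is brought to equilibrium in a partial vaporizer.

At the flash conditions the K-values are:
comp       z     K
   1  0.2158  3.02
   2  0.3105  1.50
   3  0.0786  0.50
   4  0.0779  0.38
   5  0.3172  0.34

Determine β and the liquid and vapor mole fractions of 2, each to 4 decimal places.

β = 0.3589, x_2 = 0.2633, y_2 = 0.3949

Material balance + equilibrium reduce to Σ zᵢ(Kᵢ−1)/(1+β(Kᵢ−1)) = 0.
g(0) = ΣzᵢKᵢ − 1 = 0.2942 and g(1) = 1 − Σzᵢ/Kᵢ = -0.5736, so a root lies in (0, 1).
Iterate (Newton) starting at β = 0.69:
  β = 0.6900: g = -0.23129, g' = -0.7997 → β = 0.4008
  β = 0.4008: g = -0.02783, g' = -0.6620 → β = 0.3587
  β = 0.3587: g = 0.00010, g' = -0.6678 → β = 0.3589
Converged at β = 0.3589.
Compositions from xᵢ = zᵢ/(1+β(Kᵢ−1)), yᵢ = Kᵢxᵢ:
  1: x = 0.1251, y = 0.3778
  2: x = 0.2633, y = 0.3949
  3: x = 0.0958, y = 0.0479
  4: x = 0.1002, y = 0.0381
  5: x = 0.4157, y = 0.1413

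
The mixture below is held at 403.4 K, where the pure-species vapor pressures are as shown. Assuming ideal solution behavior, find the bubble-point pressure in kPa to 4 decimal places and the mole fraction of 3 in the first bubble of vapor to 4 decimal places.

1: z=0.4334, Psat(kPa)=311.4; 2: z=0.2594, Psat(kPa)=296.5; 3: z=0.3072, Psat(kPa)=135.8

Pbub = 253.5906 kPa, y_3 = 0.1645

At the bubble point ψ → 0, so ΣzᵢKᵢ = 1 with Kᵢ = Pᵢˢᵃᵗ/P ⇒ P = ΣzᵢPᵢˢᵃᵗ.
P = 0.4334·311.4 + 0.2594·296.5 + 0.3072·135.8 = 253.5906 kPa
yᵢ = zᵢPᵢˢᵃᵗ/P ⇒ y_3 = 0.3072·135.8/253.5906 = 0.1645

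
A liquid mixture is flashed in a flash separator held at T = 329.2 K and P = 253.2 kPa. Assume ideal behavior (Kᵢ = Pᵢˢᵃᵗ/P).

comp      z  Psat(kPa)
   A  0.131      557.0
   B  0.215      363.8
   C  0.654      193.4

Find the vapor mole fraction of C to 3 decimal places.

Raoult's law: Kᵢ = Pᵢˢᵃᵗ/P = Pᵢˢᵃᵗ/253.2.
  K_A = 557.0/253.2 = 2.19984, K_B = 363.8/253.2 = 1.43681, K_C = 193.4/253.2 = 0.76382
Newton iteration, V/F⁰ = 0.53:
  V/F = 0.530: g = -0.0042, g' = -0.145 → V/F = 0.501
Converged at V/F = 0.501.
Compositions from xᵢ = zᵢ/(1+V/F(Kᵢ−1)), yᵢ = Kᵢxᵢ:
  A: x = 0.082, y = 0.180
  B: x = 0.176, y = 0.253
  C: x = 0.742, y = 0.567

y_C = 0.567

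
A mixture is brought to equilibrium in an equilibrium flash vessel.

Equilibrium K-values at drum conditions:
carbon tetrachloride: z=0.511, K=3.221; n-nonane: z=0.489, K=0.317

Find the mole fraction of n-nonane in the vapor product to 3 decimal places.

y_n-nonane = 0.242

Binary case is linear: z₁(K₁−1)(1+ψ(K₂−1)) + z₂(K₂−1)(1+ψ(K₁−1)) = 0
⇒ ψ = [z₁(K₁−1)+z₂(K₂−1)] / [−(K₁−1)(K₂−1)] = 0.8009/1.5169 = 0.528
Compositions from xᵢ = zᵢ/(1+ψ(Kᵢ−1)), yᵢ = Kᵢxᵢ:
  carbon tetrachloride: x = 0.235, y = 0.758
  n-nonane: x = 0.765, y = 0.242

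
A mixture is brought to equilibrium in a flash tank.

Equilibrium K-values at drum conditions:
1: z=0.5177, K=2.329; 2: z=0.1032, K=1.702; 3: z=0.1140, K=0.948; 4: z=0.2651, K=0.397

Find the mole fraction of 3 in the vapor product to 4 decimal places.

Rachford–Rice: g(β) = Σ zᵢ(Kᵢ−1)/(1+β(Kᵢ−1)) = 0.
Feasibility: ΣzᵢKᵢ = 1.5947, Σzᵢ/Kᵢ = 1.0709 — both > 1, two phases present.
Newton–Raphson from β = 0.5:
  β = 0.5000: g = 0.23203, g' = -0.5558 → β = 0.9175
  β = 0.9175: g = -0.00996, g' = -0.6878 → β = 0.9030
  β = 0.9030: g = -0.00011, g' = -0.6729 → β = 0.9028
Converged at β = 0.9028.
Compositions from xᵢ = zᵢ/(1+β(Kᵢ−1)), yᵢ = Kᵢxᵢ:
  1: x = 0.2353, y = 0.5481
  2: x = 0.0632, y = 0.1075
  3: x = 0.1196, y = 0.1134
  4: x = 0.5819, y = 0.2310

y_3 = 0.1134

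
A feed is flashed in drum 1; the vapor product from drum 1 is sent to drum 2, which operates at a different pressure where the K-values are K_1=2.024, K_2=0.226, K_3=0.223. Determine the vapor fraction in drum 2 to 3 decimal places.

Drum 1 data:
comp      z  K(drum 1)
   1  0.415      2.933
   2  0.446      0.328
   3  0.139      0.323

Drum 1:
Newton–Raphson from ψ₁ = 0.4:
  ψ₁ = 0.400: g = -0.0865, g' = -0.990 → ψ₁ = 0.313
  ψ₁ = 0.313: g = 0.0013, g' = -1.028 → ψ₁ = 0.314
Converged at ψ₁ = 0.314.
Drum-1 compositions:
  1: x = 0.258, y = 0.758
  2: x = 0.565, y = 0.185
  3: x = 0.176, y = 0.057
Drum-2 feed = drum-1 vapor: z₂ = (0.7576, 0.1854, 0.0570).
Drum 2:
Let ψ₂ = V/F and solve Σ zᵢ(Kᵢ−1)/(1+ψ₂(Kᵢ−1)) = 0.
g(0) = ΣzᵢKᵢ − 1 = 0.588 and g(1) = 1 − Σzᵢ/Kᵢ = -0.450, so a root lies in (0, 1).
Newton–Raphson from ψ₂ = 0.66:
  ψ₂ = 0.660: g = 0.0787, g' = -0.892 → ψ₂ = 0.748
  ψ₂ = 0.748: g = -0.0075, g' = -1.078 → ψ₂ = 0.741
Converged at ψ₂ = 0.741.
  1: x = 0.431, y = 0.872
  2: x = 0.435, y = 0.098
  3: x = 0.134, y = 0.030

V/F (drum 2) = 0.741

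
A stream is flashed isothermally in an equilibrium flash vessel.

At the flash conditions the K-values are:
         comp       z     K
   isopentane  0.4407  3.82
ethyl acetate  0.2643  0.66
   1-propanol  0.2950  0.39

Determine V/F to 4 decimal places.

Rachford–Rice: g(V/F) = Σ zᵢ(Kᵢ−1)/(1+V/F(Kᵢ−1)) = 0.
g(0) = ΣzᵢKᵢ − 1 = 0.9730 and g(1) = 1 − Σzᵢ/Kᵢ = -0.2722, so a root lies in (0, 1).
Newton–Raphson from V/F = 0.64:
  V/F = 0.6400: g = 0.03304, g' = -0.7908 → V/F = 0.6818
  V/F = 0.6818: g = 0.00017, g' = -0.7838 → V/F = 0.6820
Converged at V/F = 0.6820.

V/F = 0.6820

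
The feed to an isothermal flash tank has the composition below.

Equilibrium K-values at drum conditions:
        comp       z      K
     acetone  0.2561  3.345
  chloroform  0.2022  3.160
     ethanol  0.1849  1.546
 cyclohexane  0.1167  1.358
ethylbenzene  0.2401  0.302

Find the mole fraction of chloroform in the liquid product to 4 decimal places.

Material balance + equilibrium reduce to Σ zᵢ(Kᵢ−1)/(1+V/F(Kᵢ−1)) = 0.
Check two-phase: ΣzᵢKᵢ = 2.0125 > 1 and Σzᵢ/Kᵢ = 1.1411 > 1, so g(0) = 1.0125 > 0 and g(1) = -0.1411 < 0.
Iterate (Newton) starting at V/F = 0.5:
  V/F = 0.5000: g = 0.34372, g' = -0.8372 → V/F = 0.9105
  V/F = 0.9105: g = -0.02215, g' = -1.1643 → V/F = 0.8915
  V/F = 0.8915: g = -0.00052, g' = -1.1111 → V/F = 0.8911
Converged at V/F = 0.8911.
Compositions from xᵢ = zᵢ/(1+V/F(Kᵢ−1)), yᵢ = Kᵢxᵢ:
  acetone: x = 0.0829, y = 0.2773
  chloroform: x = 0.0691, y = 0.2185
  ethanol: x = 0.1244, y = 0.1923
  cyclohexane: x = 0.0885, y = 0.1202
  ethylbenzene: x = 0.6351, y = 0.1918

x_chloroform = 0.0691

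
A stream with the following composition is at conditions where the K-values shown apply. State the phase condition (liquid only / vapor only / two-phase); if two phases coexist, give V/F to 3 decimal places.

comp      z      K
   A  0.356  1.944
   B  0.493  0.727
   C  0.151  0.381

ΣzᵢKᵢ = 1.108; Σzᵢ/Kᵢ = 1.258.
Both exceed 1, so a two-phase solution exists.
Newton iteration, ψ⁰ = 0.5:
  ψ = 0.500: g = -0.0629, g' = -0.317 → ψ = 0.302
Converged at ψ = 0.302.

two-phase, V/F = 0.302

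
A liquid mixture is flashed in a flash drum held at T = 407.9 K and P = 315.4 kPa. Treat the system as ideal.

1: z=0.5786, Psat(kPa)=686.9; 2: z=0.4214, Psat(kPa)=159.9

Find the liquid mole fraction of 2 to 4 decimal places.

Raoult's law: Kᵢ = Pᵢˢᵃᵗ/P = Pᵢˢᵃᵗ/315.4.
  K_1 = 686.9/315.4 = 2.177869, K_2 = 159.9/315.4 = 0.506975
Binary case is linear: z₁(K₁−1)(1+β(K₂−1)) + z₂(K₂−1)(1+β(K₁−1)) = 0
⇒ β = [z₁(K₁−1)+z₂(K₂−1)] / [−(K₁−1)(K₂−1)] = 0.47375/0.58072 = 0.8158
Compositions from xᵢ = zᵢ/(1+β(Kᵢ−1)), yᵢ = Kᵢxᵢ:
  1: x = 0.2951, y = 0.6426
  2: x = 0.7049, y = 0.3574

x_2 = 0.7049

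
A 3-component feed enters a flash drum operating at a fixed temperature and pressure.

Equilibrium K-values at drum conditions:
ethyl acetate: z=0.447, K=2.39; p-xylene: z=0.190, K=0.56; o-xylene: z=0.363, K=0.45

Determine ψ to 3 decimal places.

ψ = 0.472

Rachford–Rice: g(ψ) = Σ zᵢ(Kᵢ−1)/(1+ψ(Kᵢ−1)) = 0.
g(0) = ΣzᵢKᵢ − 1 = 0.338 and g(1) = 1 − Σzᵢ/Kᵢ = -0.333, so a root lies in (0, 1).
Newton–Raphson from ψ = 0.53:
  ψ = 0.530: g = -0.0331, g' = -0.568 → ψ = 0.472
Converged at ψ = 0.472.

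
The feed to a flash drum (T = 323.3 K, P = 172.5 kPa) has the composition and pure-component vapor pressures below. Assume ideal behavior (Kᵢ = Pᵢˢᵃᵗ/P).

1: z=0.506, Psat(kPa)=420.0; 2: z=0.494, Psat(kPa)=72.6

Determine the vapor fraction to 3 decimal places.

Raoult's law: Kᵢ = Pᵢˢᵃᵗ/P = Pᵢˢᵃᵗ/172.5.
  K_1 = 420.0/172.5 = 2.43478, K_2 = 72.6/172.5 = 0.42087
Material balance + equilibrium reduce to Σ zᵢ(Kᵢ−1)/(1+ψ(Kᵢ−1)) = 0.
Check two-phase: ΣzᵢKᵢ = 1.440 > 1 and Σzᵢ/Kᵢ = 1.382 > 1, so g(0) = 0.440 > 0 and g(1) = -0.382 < 0.
Binary case is linear: z₁(K₁−1)(1+ψ(K₂−1)) + z₂(K₂−1)(1+ψ(K₁−1)) = 0
⇒ ψ = [z₁(K₁−1)+z₂(K₂−1)] / [−(K₁−1)(K₂−1)] = 0.4399/0.8309 = 0.529

ψ = 0.529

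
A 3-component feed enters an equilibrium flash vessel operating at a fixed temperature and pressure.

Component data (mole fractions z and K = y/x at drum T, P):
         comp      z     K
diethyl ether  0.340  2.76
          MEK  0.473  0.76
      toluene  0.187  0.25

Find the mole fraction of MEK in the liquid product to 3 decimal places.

x_MEK = 0.529

Material balance + equilibrium reduce to Σ zᵢ(Kᵢ−1)/(1+V/F(Kᵢ−1)) = 0.
Feasibility: ΣzᵢKᵢ = 1.345, Σzᵢ/Kᵢ = 1.494 — both > 1, two phases present.
Newton–Raphson from V/F = 0.5:
  V/F = 0.500: g = -0.0351, g' = -0.602 → V/F = 0.442
Converged at V/F = 0.442.
Compositions from xᵢ = zᵢ/(1+V/F(Kᵢ−1)), yᵢ = Kᵢxᵢ:
  diethyl ether: x = 0.191, y = 0.528
  MEK: x = 0.529, y = 0.402
  toluene: x = 0.280, y = 0.070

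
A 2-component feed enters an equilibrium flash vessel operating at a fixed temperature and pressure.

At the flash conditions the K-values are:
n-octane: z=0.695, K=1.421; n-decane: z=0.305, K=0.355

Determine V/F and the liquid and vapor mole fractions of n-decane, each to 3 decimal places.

V/F = 0.353, x_n-decane = 0.395, y_n-decane = 0.140

Material balance + equilibrium reduce to Σ zᵢ(Kᵢ−1)/(1+V/F(Kᵢ−1)) = 0.
Check two-phase: ΣzᵢKᵢ = 1.096 > 1 and Σzᵢ/Kᵢ = 1.348 > 1, so g(0) = 0.096 > 0 and g(1) = -0.348 < 0.
Binary case is linear: z₁(K₁−1)(1+V/F(K₂−1)) + z₂(K₂−1)(1+V/F(K₁−1)) = 0
⇒ V/F = [z₁(K₁−1)+z₂(K₂−1)] / [−(K₁−1)(K₂−1)] = 0.0959/0.2715 = 0.353
Compositions from xᵢ = zᵢ/(1+V/F(Kᵢ−1)), yᵢ = Kᵢxᵢ:
  n-octane: x = 0.605, y = 0.860
  n-decane: x = 0.395, y = 0.140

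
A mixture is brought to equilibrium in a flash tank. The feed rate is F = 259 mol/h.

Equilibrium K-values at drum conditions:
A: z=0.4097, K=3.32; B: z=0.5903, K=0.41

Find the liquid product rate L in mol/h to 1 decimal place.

Material balance + equilibrium reduce to Σ zᵢ(Kᵢ−1)/(1+ψ(Kᵢ−1)) = 0.
Check two-phase: ΣzᵢKᵢ = 1.6022 > 1 and Σzᵢ/Kᵢ = 1.5632 > 1, so g(0) = 0.6022 > 0 and g(1) = -0.5632 < 0.
Binary case is linear: z₁(K₁−1)(1+ψ(K₂−1)) + z₂(K₂−1)(1+ψ(K₁−1)) = 0
⇒ ψ = [z₁(K₁−1)+z₂(K₂−1)] / [−(K₁−1)(K₂−1)] = 0.60223/1.36880 = 0.4400
Then V = ψ·F = 0.4400·259 = 114.0 mol/h and L = F − V = 145.0 mol/h.

L = 145.0 mol/h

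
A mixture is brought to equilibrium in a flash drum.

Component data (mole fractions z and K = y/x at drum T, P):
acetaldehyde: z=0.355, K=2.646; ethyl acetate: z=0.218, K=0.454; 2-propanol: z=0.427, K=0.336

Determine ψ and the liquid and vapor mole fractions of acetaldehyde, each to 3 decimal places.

Material balance + equilibrium reduce to Σ zᵢ(Kᵢ−1)/(1+ψ(Kᵢ−1)) = 0.
Check two-phase: ΣzᵢKᵢ = 1.182 > 1 and Σzᵢ/Kᵢ = 1.885 > 1, so g(0) = 0.182 > 0 and g(1) = -0.885 < 0.
Newton–Raphson from ψ = 0.5:
  ψ = 0.500: g = -0.2676, g' = -0.834 → ψ = 0.179
  ψ = 0.179: g = -0.0025, g' = -0.896 → ψ = 0.176
Converged at ψ = 0.176.
Compositions from xᵢ = zᵢ/(1+ψ(Kᵢ−1)), yᵢ = Kᵢxᵢ:
  acetaldehyde: x = 0.275, y = 0.728
  ethyl acetate: x = 0.241, y = 0.110
  2-propanol: x = 0.484, y = 0.163

ψ = 0.176, x_acetaldehyde = 0.275, y_acetaldehyde = 0.728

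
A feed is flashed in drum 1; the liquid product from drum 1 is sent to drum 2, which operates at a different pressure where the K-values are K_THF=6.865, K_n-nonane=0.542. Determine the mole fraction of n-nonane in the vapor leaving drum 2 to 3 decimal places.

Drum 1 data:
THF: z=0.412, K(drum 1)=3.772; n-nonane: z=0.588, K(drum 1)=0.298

y_n-nonane (drum 2) = 0.503

Drum 1:
Rachford–Rice: g(ψ₁) = Σ zᵢ(Kᵢ−1)/(1+ψ₁(Kᵢ−1)) = 0.
Feasibility: ΣzᵢKᵢ = 1.729, Σzᵢ/Kᵢ = 2.082 — both > 1, two phases present.
Newton–Raphson from ψ₁ = 0.32:
  ψ₁ = 0.320: g = 0.0728, g' = -1.371 → ψ₁ = 0.373
  ψ₁ = 0.373: g = 0.0021, g' = -1.297 → ψ₁ = 0.375
Converged at ψ₁ = 0.375.
Drum-1 compositions:
  THF: x = 0.202, y = 0.762
  n-nonane: x = 0.798, y = 0.238
Drum-2 feed = drum-1 liquid: z₂ = (0.2021, 0.7979).
Drum 2:
Material balance + equilibrium reduce to Σ zᵢ(Kᵢ−1)/(1+ψ₂(Kᵢ−1)) = 0.
Check two-phase: ΣzᵢKᵢ = 1.820 > 1 and Σzᵢ/Kᵢ = 1.502 > 1, so g(0) = 0.820 > 0 and g(1) = -0.502 < 0.
Newton–Raphson from ψ₂ = 0.67:
  ψ₂ = 0.670: g = -0.2868, g' = -0.634 → ψ₂ = 0.218
  ψ₂ = 0.218: g = 0.1143, g' = -1.546 → ψ₂ = 0.292
  ψ₂ = 0.292: g = 0.0152, g' = -1.168 → ψ₂ = 0.305
Converged at ψ₂ = 0.305.
  THF: x = 0.072, y = 0.497
  n-nonane: x = 0.928, y = 0.503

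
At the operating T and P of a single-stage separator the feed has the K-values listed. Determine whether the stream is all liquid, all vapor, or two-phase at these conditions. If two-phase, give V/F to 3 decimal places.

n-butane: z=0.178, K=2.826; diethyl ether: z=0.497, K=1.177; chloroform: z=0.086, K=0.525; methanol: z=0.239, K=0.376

ΣzᵢKᵢ = 1.223; Σzᵢ/Kᵢ = 1.285.
Both exceed 1, so a two-phase solution exists.
Let ψ = V/F and solve Σ zᵢ(Kᵢ−1)/(1+ψ(Kᵢ−1)) = 0.
Newton–Raphson from ψ = 0.5:
  ψ = 0.500: g = -0.0196, g' = -0.405 → ψ = 0.452
  ψ = 0.452: g = -0.0001, g' = -0.403 → ψ = 0.451
Converged at ψ = 0.451.

two-phase, V/F = 0.451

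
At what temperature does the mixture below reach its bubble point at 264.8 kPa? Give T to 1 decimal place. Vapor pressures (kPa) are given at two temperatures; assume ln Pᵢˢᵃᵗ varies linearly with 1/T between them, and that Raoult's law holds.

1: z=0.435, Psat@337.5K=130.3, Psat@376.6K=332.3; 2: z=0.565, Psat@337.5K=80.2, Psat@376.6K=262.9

T = 372.5 K

Bubble-point temperature: ΣzᵢPᵢˢᵃᵗ(T) = P. Interpolate ln Pᵢˢᵃᵗ = aᵢ + bᵢ/T.
  T = 337.5 K: ΣzᵢPᵢˢᵃᵗ = 101.99 kPa
  T = 376.6 K: ΣzᵢPᵢˢᵃᵗ = 293.09 kPa
  T = 357.1 K: ΣzᵢPᵢˢᵃᵗ = 177.86 kPa
  T = 366.9 K: ΣzᵢPᵢˢᵃᵗ = 230.03 kPa
  T = 371.8 K: ΣzᵢPᵢˢᵃᵗ = 260.36 kPa
  T = 374.2 K: ΣzᵢPᵢˢᵃᵗ = 276.34 kPa
Interpolating between 371.8 K and 374.2 K gives T ≈ 372.5 K.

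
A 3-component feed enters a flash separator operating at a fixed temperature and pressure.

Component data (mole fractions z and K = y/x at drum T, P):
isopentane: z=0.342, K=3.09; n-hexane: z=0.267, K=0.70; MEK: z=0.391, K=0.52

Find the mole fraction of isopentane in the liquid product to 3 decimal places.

x_isopentane = 0.165

Iterate (Newton) starting at ψ = 0.5:
  ψ = 0.500: g = 0.0083, g' = -0.546 → ψ = 0.515
Converged at ψ = 0.515.
Compositions from xᵢ = zᵢ/(1+ψ(Kᵢ−1)), yᵢ = Kᵢxᵢ:
  isopentane: x = 0.165, y = 0.509
  n-hexane: x = 0.316, y = 0.221
  MEK: x = 0.520, y = 0.270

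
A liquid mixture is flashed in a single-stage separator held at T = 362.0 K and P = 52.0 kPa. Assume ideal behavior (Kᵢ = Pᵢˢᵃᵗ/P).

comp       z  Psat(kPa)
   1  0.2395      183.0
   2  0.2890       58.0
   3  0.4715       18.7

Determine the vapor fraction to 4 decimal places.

Raoult's law: Kᵢ = Pᵢˢᵃᵗ/P = Pᵢˢᵃᵗ/52.0.
  K_1 = 183.0/52.0 = 3.519231, K_2 = 58.0/52.0 = 1.115385, K_3 = 18.7/52.0 = 0.359615
Newton iteration, ψ⁰ = 0.6:
  ψ = 0.6000: g = -0.21893, g' = -0.7543 → ψ = 0.3098
  ψ = 0.3098: g = -0.00556, g' = -0.7840 → ψ = 0.3027
Converged at ψ = 0.3027.

ψ = 0.3027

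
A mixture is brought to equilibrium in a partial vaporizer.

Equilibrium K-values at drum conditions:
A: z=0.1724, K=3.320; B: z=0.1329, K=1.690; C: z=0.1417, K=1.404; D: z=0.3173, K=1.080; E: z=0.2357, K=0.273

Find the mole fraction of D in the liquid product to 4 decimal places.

x_D = 0.3028

Newton iteration, β⁰ = 0.5:
  β = 0.5000: g = 0.05617, g' = -0.5592 → β = 0.6004
  β = 0.6004: g = -0.00183, g' = -0.6028 → β = 0.5974
Converged at β = 0.5974.
Compositions from xᵢ = zᵢ/(1+β(Kᵢ−1)), yᵢ = Kᵢxᵢ:
  A: x = 0.0723, y = 0.2399
  B: x = 0.0941, y = 0.1590
  C: x = 0.1141, y = 0.1603
  D: x = 0.3028, y = 0.3271
  E: x = 0.4167, y = 0.1137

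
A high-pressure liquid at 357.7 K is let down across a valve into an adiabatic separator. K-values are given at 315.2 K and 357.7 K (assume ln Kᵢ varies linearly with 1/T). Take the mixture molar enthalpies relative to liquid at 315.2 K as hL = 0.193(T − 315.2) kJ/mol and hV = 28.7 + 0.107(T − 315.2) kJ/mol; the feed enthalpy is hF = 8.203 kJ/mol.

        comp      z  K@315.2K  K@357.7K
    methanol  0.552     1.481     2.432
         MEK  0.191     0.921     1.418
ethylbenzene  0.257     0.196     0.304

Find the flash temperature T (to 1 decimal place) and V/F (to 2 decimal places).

Adiabatic flash: solve Rachford–Rice at each trial T, then check hF = ψ·hV(T) + (1−ψ)·hL(T).
  T = 315.2 K: K = (1.481, 0.921, 0.196), RR gives ψ = 0.142, H_out = 4.077 kJ/mol
  T = 357.7 K: K = (2.432, 1.418, 0.304), RR gives ψ = 0.827, H_out = 28.908 kJ/mol
  T = 336.4 K: K = (1.927, 1.158, 0.247), RR gives ψ = 0.605, H_out = 20.359 kJ/mol
  T = 325.8 K: K = (1.696, 1.037, 0.221), RR gives ψ = 0.433, H_out = 14.086 kJ/mol
  T = 320.5 K: K = (1.587, 0.978, 0.208), RR gives ψ = 0.311, H_out = 9.794 kJ/mol
  T = 317.9 K: K = (1.534, 0.950, 0.202), RR gives ψ = 0.235, H_out = 7.217 kJ/mol
  T = 319.2 K: K = (1.561, 0.964, 0.205), RR gives ψ = 0.274, H_out = 8.553 kJ/mol
  T = 318.5 K: K = (1.546, 0.956, 0.204), RR gives ψ = 0.254, H_out = 7.846 kJ/mol
  T = 318.9 K: K = (1.554, 0.961, 0.205), RR gives ψ = 0.266, H_out = 8.254 kJ/mol
Linear interpolation between T = 318.5 (H_out = 7.846) and T = 318.9 (H_out = 8.254) on hF = 8.203 gives T ≈ 318.8 K, at which ψ = 0.26.

T = 318.8 K, V/F = 0.26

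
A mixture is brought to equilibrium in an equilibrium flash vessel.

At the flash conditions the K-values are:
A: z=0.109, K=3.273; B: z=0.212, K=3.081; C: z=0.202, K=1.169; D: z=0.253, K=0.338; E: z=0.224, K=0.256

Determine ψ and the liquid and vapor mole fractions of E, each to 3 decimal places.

Material balance + equilibrium reduce to Σ zᵢ(Kᵢ−1)/(1+ψ(Kᵢ−1)) = 0.
Check two-phase: ΣzᵢKᵢ = 1.389 > 1 and Σzᵢ/Kᵢ = 1.898 > 1, so g(0) = 0.389 > 0 and g(1) = -0.898 < 0.
Newton iteration, ψ⁰ = 0.5:
  ψ = 0.500: g = -0.1521, g' = -0.911 → ψ = 0.333
  ψ = 0.333: g = -0.0025, g' = -0.909 → ψ = 0.330
Converged at ψ = 0.330.
Compositions from xᵢ = zᵢ/(1+ψ(Kᵢ−1)), yᵢ = Kᵢxᵢ:
  A: x = 0.062, y = 0.204
  B: x = 0.126, y = 0.387
  C: x = 0.191, y = 0.224
  D: x = 0.324, y = 0.109
  E: x = 0.297, y = 0.076

ψ = 0.330, x_E = 0.297, y_E = 0.076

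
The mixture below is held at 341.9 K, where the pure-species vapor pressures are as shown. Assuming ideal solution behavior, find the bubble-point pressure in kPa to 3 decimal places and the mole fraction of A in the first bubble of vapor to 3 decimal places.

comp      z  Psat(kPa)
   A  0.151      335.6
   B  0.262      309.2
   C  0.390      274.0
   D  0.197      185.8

Pbub = 275.149 kPa, y_A = 0.184

At the bubble point ψ → 0, so ΣzᵢKᵢ = 1 with Kᵢ = Pᵢˢᵃᵗ/P ⇒ P = ΣzᵢPᵢˢᵃᵗ.
P = 0.151·335.6 + 0.262·309.2 + 0.390·274.0 + 0.197·185.8 = 275.149 kPa
yᵢ = zᵢPᵢˢᵃᵗ/P ⇒ y_A = 0.151·335.6/275.149 = 0.184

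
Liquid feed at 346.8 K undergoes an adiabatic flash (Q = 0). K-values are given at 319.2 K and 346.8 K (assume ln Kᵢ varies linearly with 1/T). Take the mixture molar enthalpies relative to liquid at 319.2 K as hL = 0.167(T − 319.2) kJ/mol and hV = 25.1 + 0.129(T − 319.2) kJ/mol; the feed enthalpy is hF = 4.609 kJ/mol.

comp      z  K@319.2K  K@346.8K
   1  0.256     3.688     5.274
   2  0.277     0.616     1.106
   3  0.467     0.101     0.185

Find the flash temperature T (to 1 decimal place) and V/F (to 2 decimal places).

Adiabatic flash: solve Rachford–Rice at each trial T, then check hF = ψ·hV(T) + (1−ψ)·hL(T).
  T = 319.2 K: K = (3.688, 0.616, 0.101), RR gives ψ = 0.082, H_out = 2.069 kJ/mol
  T = 346.8 K: K = (5.274, 1.106, 0.185), RR gives ψ = 0.303, H_out = 11.893 kJ/mol
  T = 333.0 K: K = (4.443, 0.835, 0.138), RR gives ψ = 0.193, H_out = 7.046 kJ/mol
  T = 326.1 K: K = (4.056, 0.720, 0.119), RR gives ψ = 0.139, H_out = 4.593 kJ/mol
  T = 329.6 K: K = (4.250, 0.777, 0.128), RR gives ψ = 0.166, H_out = 5.843 kJ/mol
  T = 327.9 K: K = (4.155, 0.749, 0.124), RR gives ψ = 0.153, H_out = 5.238 kJ/mol
Linear interpolation between T = 326.1 (H_out = 4.593) and T = 327.9 (H_out = 5.238) on hF = 4.609 gives T ≈ 326.1 K, at which ψ = 0.14.

T = 326.1 K, V/F = 0.14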